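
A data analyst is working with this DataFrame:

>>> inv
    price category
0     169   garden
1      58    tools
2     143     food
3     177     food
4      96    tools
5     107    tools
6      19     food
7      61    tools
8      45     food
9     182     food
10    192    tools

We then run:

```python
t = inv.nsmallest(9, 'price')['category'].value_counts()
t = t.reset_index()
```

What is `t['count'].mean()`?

3.0

take 9 rows with smallest price:
   price category
6     19     food
8     45     food
1     58    tools
7     61    tools
4     96    tools
5    107    tools
2    143     food
0    169   garden
3    177     food
value_counts of category:
category
food      4
tools     4
garden    1
Name: count, dtype: int64
reset_index():
  category  count
0     food      4
1    tools      4
2   garden      1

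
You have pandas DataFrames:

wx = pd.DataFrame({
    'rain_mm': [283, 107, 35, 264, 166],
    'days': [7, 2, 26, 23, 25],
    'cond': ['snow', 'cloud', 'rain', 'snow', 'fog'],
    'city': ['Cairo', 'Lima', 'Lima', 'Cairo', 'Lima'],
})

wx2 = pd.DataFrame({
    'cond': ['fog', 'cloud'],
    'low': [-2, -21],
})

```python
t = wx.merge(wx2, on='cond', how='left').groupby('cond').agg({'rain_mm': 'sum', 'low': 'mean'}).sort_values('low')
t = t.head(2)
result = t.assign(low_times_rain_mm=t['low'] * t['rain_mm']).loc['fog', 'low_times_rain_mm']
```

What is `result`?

merge on 'cond' (how='left') → 5 rows:
   rain_mm  days   cond   city   low
0      283     7   snow  Cairo   NaN
1      107     2  cloud   Lima -21.0
2       35    26   rain   Lima   NaN
3      264    23   snow  Cairo   NaN
4      166    25    fog   Lima  -2.0
group by cond: sum(rain_mm), mean(low):
       rain_mm   low
cond                
cloud      107 -21.0
fog        166  -2.0
rain        35   NaN
snow       547   NaN
sort by low:
       rain_mm   low
cond                
cloud      107 -21.0
fog        166  -2.0
rain        35   NaN
snow       547   NaN
take first 2 rows:
       rain_mm   low
cond                
cloud      107 -21.0
fog        166  -2.0
add column low_times_rain_mm = t['low'] * t['rain_mm']:
       rain_mm   low  low_times_rain_mm
cond                                   
cloud      107 -21.0            -2247.0
fog        166  -2.0             -332.0

-332.0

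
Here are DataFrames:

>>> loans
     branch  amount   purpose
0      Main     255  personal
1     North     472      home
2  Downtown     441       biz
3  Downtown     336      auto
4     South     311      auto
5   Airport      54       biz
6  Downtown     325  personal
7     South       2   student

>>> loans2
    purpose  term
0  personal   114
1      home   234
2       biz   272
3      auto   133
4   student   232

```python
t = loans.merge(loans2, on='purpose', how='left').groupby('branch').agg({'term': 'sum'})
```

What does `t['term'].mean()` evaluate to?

300.8

merge on 'purpose' (how='left') → 8 rows:
     branch  amount   purpose  term
0      Main     255  personal   114
1     North     472      home   234
2  Downtown     441       biz   272
3  Downtown     336      auto   133
4     South     311      auto   133
5   Airport      54       biz   272
6  Downtown     325  personal   114
7     South       2   student   232
group by branch, sum of term:
          term
branch        
Airport    272
Downtown   519
Main       114
North      234
South      365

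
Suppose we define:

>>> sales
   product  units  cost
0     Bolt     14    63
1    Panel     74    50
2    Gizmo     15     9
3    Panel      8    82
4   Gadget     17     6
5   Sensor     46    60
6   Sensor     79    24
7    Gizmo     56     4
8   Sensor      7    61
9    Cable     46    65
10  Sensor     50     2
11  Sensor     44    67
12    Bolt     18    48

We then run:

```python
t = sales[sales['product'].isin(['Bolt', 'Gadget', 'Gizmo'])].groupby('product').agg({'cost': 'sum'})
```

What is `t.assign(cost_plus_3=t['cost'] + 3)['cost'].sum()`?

130

filter rows where product in ['Bolt', 'Gadget', 'Gizmo']:
   product  units  cost
0     Bolt     14    63
2    Gizmo     15     9
4   Gadget     17     6
7    Gizmo     56     4
12    Bolt     18    48
group by product, sum of cost:
         cost
product      
Bolt      111
Gadget      6
Gizmo      13
add column cost_plus_3 = t['cost'] + 3:
         cost  cost_plus_3
product                   
Bolt      111          114
Gadget      6            9
Gizmo      13           16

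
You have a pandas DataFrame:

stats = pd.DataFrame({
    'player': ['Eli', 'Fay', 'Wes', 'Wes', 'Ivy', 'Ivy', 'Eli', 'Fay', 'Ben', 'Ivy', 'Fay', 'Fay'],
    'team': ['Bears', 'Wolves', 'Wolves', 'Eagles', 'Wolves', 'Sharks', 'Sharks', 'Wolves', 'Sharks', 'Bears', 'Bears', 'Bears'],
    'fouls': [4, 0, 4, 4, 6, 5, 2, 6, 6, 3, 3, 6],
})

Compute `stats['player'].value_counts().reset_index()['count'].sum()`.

value_counts of player:
player
Fay    4
Ivy    3
Eli    2
Wes    2
Ben    1
Name: count, dtype: int64
reset_index():
  player  count
0    Fay      4
1    Ivy      3
2    Eli      2
3    Wes      2
4    Ben      1
The sum of column 'count' is 12.

12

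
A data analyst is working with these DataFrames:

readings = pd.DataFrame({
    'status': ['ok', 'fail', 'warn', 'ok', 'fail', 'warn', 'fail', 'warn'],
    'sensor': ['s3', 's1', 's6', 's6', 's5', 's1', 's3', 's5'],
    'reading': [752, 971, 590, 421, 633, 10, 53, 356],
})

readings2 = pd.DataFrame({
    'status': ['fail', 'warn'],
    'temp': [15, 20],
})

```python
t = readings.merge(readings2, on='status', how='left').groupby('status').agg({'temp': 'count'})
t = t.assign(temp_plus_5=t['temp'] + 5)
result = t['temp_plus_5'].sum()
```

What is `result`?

21

merge on 'status' (how='left') → 8 rows:
  status sensor  reading  temp
0     ok     s3      752   NaN
1   fail     s1      971  15.0
2   warn     s6      590  20.0
3     ok     s6      421   NaN
4   fail     s5      633  15.0
5   warn     s1       10  20.0
6   fail     s3       53  15.0
7   warn     s5      356  20.0
group by status, count of temp:
        temp
status      
fail       3
ok         0
warn       3
add column temp_plus_5 = t['temp'] + 5:
        temp  temp_plus_5
status                   
fail       3            8
ok         0            5
warn       3            8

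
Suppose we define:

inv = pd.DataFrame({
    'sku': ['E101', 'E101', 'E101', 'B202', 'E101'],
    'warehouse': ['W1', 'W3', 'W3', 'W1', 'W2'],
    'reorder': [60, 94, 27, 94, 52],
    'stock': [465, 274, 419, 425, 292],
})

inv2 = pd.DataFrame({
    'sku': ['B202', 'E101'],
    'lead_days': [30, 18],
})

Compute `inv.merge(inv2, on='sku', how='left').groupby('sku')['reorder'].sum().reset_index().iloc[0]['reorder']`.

94

merge on 'sku' (how='left') → 5 rows:
    sku warehouse  reorder  stock  lead_days
0  E101        W1       60    465         18
1  E101        W3       94    274         18
2  E101        W3       27    419         18
3  B202        W1       94    425         30
4  E101        W2       52    292         18
group by sku, sum of reorder:
sku
B202     94
E101    233
Name: reorder, dtype: int64
reset_index():
    sku  reorder
0  B202       94
1  E101      233
The value at position 0, column 'reorder' is 94.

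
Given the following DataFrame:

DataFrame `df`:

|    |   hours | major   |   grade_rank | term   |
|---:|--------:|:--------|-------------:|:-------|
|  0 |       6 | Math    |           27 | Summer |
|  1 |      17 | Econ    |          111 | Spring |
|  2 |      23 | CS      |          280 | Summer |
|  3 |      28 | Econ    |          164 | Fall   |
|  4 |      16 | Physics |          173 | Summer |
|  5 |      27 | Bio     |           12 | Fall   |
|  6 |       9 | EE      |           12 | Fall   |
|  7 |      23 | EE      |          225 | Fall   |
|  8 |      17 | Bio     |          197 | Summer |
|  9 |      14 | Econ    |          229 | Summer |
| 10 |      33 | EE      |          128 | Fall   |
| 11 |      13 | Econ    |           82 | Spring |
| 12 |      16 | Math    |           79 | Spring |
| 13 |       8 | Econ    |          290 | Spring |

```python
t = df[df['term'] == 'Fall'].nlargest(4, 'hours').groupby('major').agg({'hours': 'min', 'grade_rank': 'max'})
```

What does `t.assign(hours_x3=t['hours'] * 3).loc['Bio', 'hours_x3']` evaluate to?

filter rows where term == 'Fall':
    hours major  grade_rank  term
3      28  Econ         164  Fall
5      27   Bio          12  Fall
6       9    EE          12  Fall
7      23    EE         225  Fall
10     33    EE         128  Fall
take 4 rows with largest hours:
    hours major  grade_rank  term
10     33    EE         128  Fall
3      28  Econ         164  Fall
5      27   Bio          12  Fall
7      23    EE         225  Fall
group by major: min(hours), max(grade_rank):
       hours  grade_rank
major                   
Bio       27          12
EE        23         225
Econ      28         164
add column hours_x3 = t['hours'] * 3:
       hours  grade_rank  hours_x3
major                             
Bio       27          12        81
EE        23         225        69
Econ      28         164        84
Taking the value at row 'Bio', column 'hours_x3' gives 81.

81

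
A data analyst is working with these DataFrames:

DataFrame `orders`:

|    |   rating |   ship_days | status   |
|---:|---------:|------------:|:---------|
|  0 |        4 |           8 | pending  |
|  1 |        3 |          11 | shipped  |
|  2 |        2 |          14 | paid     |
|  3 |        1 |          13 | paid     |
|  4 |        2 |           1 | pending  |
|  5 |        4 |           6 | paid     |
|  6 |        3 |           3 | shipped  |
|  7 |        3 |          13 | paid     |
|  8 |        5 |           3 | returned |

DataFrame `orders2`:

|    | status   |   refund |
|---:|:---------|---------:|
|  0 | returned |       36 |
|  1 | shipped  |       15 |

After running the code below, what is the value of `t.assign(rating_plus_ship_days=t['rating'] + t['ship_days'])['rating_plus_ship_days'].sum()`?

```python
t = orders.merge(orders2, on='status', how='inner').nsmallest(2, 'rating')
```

merge on 'status' (how='inner') → 3 rows:
   rating  ship_days    status  refund
0       3         11   shipped      15
1       3          3   shipped      15
2       5          3  returned      36
take 2 rows with smallest rating:
   rating  ship_days   status  refund
0       3         11  shipped      15
1       3          3  shipped      15
add column rating_plus_ship_days = t['rating'] + t['ship_days']:
   rating  ship_days   status  refund  rating_plus_ship_days
0       3         11  shipped      15                     14
1       3          3  shipped      15                      6
The sum of column 'rating_plus_ship_days' is 20.

20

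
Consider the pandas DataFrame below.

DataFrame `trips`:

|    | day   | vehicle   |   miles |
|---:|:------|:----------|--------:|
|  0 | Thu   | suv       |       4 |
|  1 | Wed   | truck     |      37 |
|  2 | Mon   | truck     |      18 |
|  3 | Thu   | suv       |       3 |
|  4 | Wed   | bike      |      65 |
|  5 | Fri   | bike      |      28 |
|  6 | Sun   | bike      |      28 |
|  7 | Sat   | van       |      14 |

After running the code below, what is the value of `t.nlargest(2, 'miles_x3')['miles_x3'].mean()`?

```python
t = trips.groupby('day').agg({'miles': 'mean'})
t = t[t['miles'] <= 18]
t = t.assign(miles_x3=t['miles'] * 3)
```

48.0

group by day, mean of miles:
     miles
day       
Fri   28.0
Mon   18.0
Sat   14.0
Sun   28.0
Thu    3.5
Wed   51.0
filter rows where miles <= 18:
     miles
day       
Mon   18.0
Sat   14.0
Thu    3.5
add column miles_x3 = t['miles'] * 3:
     miles  miles_x3
day                 
Mon   18.0      54.0
Sat   14.0      42.0
Thu    3.5      10.5
take 2 rows with largest miles_x3:
     miles  miles_x3
day                 
Mon   18.0      54.0
Sat   14.0      42.0
mean of column 'miles_x3' → 48.0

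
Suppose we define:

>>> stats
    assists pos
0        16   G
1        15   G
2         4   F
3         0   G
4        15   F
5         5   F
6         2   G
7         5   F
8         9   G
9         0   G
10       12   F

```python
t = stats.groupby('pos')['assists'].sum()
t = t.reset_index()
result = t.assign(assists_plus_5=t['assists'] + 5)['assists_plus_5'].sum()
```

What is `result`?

group by pos, sum of assists:
pos
F    41
G    42
Name: assists, dtype: int64
reset_index():
  pos  assists
0   F       41
1   G       42
add column assists_plus_5 = t['assists'] + 5:
  pos  assists  assists_plus_5
0   F       41              46
1   G       42              47
Taking the sum of column 'assists_plus_5' gives 93.

93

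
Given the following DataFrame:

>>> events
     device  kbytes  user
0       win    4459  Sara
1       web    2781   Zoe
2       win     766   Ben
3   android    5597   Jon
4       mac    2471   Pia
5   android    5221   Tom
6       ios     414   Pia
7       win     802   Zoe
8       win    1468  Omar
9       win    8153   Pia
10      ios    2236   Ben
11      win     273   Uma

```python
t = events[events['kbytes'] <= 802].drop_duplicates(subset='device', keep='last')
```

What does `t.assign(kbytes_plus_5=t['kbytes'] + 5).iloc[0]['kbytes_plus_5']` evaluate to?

419

filter rows where kbytes <= 802:
   device  kbytes user
2     win     766  Ben
6     ios     414  Pia
7     win     802  Zoe
11    win     273  Uma
drop duplicate device (keep=last):
   device  kbytes user
6     ios     414  Pia
11    win     273  Uma
add column kbytes_plus_5 = t['kbytes'] + 5:
   device  kbytes user  kbytes_plus_5
6     ios     414  Pia            419
11    win     273  Uma            278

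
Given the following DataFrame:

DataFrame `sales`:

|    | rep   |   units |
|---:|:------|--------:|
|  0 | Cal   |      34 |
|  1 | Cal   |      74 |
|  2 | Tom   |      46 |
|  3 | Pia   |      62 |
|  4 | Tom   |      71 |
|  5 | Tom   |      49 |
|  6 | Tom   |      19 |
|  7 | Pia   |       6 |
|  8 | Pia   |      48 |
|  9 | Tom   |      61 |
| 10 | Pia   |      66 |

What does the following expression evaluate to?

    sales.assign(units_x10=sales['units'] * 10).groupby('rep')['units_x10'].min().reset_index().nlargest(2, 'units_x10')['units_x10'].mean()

265.0

add column units_x10 = sales['units'] * 10:
    rep  units  units_x10
0   Cal     34        340
1   Cal     74        740
2   Tom     46        460
3   Pia     62        620
4   Tom     71        710
5   Tom     49        490
6   Tom     19        190
7   Pia      6         60
8   Pia     48        480
9   Tom     61        610
10  Pia     66        660
group by rep, min of units_x10:
rep
Cal    340
Pia     60
Tom    190
Name: units_x10, dtype: int64
reset_index():
   rep  units_x10
0  Cal        340
1  Pia         60
2  Tom        190
take 2 rows with largest units_x10:
   rep  units_x10
0  Cal        340
2  Tom        190
So mean() = 265.0.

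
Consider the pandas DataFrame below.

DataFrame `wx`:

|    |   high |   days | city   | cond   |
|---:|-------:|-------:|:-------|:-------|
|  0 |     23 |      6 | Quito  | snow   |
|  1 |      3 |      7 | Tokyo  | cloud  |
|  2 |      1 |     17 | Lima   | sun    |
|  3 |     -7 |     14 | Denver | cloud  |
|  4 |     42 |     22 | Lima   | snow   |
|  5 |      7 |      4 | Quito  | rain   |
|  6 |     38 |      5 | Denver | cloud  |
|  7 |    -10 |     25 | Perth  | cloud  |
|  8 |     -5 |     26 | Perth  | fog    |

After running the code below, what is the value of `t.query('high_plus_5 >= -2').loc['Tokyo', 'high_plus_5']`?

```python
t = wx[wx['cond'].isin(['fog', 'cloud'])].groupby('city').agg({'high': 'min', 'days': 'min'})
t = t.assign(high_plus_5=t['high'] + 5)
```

8

filter rows where cond in ['fog', 'cloud']:
   high  days    city   cond
1     3     7   Tokyo  cloud
3    -7    14  Denver  cloud
6    38     5  Denver  cloud
7   -10    25   Perth  cloud
8    -5    26   Perth    fog
group by city: min(high), min(days):
        high  days
city              
Denver    -7     5
Perth    -10    25
Tokyo      3     7
add column high_plus_5 = t['high'] + 5:
        high  days  high_plus_5
city                           
Denver    -7     5           -2
Perth    -10    25           -5
Tokyo      3     7            8
filter rows where high_plus_5 >= -2:
        high  days  high_plus_5
city                           
Denver    -7     5           -2
Tokyo      3     7            8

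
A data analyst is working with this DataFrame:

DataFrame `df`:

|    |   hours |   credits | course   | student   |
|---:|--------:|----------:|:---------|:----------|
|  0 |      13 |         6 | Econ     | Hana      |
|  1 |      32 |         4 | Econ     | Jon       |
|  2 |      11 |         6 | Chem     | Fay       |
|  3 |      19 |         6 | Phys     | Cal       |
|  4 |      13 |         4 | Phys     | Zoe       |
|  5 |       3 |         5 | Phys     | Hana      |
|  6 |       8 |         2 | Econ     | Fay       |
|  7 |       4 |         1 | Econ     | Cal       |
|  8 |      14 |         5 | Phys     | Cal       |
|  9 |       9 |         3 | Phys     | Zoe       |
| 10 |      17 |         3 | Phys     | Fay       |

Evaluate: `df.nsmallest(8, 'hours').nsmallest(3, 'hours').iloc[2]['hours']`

take 8 rows with smallest hours:
   hours  credits course student
5      3        5   Phys    Hana
7      4        1   Econ     Cal
6      8        2   Econ     Fay
9      9        3   Phys     Zoe
2     11        6   Chem     Fay
0     13        6   Econ    Hana
4     13        4   Phys     Zoe
8     14        5   Phys     Cal
take 3 rows with smallest hours:
   hours  credits course student
5      3        5   Phys    Hana
7      4        1   Econ     Cal
6      8        2   Econ     Fay
The value at position 2, column 'hours' is 8.

8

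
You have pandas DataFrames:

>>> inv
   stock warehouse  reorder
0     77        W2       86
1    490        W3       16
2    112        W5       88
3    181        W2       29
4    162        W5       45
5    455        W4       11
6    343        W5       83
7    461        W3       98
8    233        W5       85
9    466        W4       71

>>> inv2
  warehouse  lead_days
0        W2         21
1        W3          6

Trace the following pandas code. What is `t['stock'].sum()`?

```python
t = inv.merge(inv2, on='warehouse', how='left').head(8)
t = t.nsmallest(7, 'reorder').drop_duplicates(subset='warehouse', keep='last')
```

1134

merge on 'warehouse' (how='left') → 10 rows:
   stock warehouse  reorder  lead_days
0     77        W2       86       21.0
1    490        W3       16        6.0
2    112        W5       88        NaN
3    181        W2       29       21.0
4    162        W5       45        NaN
5    455        W4       11        NaN
6    343        W5       83        NaN
7    461        W3       98        6.0
8    233        W5       85        NaN
9    466        W4       71        NaN
take first 8 rows:
   stock warehouse  reorder  lead_days
0     77        W2       86       21.0
1    490        W3       16        6.0
2    112        W5       88        NaN
3    181        W2       29       21.0
4    162        W5       45        NaN
5    455        W4       11        NaN
6    343        W5       83        NaN
7    461        W3       98        6.0
take 7 rows with smallest reorder:
   stock warehouse  reorder  lead_days
5    455        W4       11        NaN
1    490        W3       16        6.0
3    181        W2       29       21.0
4    162        W5       45        NaN
6    343        W5       83        NaN
0     77        W2       86       21.0
2    112        W5       88        NaN
drop duplicate warehouse (keep=last):
   stock warehouse  reorder  lead_days
5    455        W4       11        NaN
1    490        W3       16        6.0
0     77        W2       86       21.0
2    112        W5       88        NaN
Taking the sum of column 'stock' gives 1134.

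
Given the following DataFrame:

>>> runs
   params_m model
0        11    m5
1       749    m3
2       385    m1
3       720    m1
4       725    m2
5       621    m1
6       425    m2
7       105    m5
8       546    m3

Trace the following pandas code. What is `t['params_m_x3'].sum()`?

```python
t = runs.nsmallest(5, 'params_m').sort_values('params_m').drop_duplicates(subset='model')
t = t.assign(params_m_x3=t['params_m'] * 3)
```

4101

take 5 rows with smallest params_m:
   params_m model
0        11    m5
7       105    m5
2       385    m1
6       425    m2
8       546    m3
sort by params_m:
   params_m model
0        11    m5
7       105    m5
2       385    m1
6       425    m2
8       546    m3
drop duplicate model (keep=first):
   params_m model
0        11    m5
2       385    m1
6       425    m2
8       546    m3
add column params_m_x3 = t['params_m'] * 3:
   params_m model  params_m_x3
0        11    m5           33
2       385    m1         1155
6       425    m2         1275
8       546    m3         1638
The sum of column 'params_m_x3' is 4101.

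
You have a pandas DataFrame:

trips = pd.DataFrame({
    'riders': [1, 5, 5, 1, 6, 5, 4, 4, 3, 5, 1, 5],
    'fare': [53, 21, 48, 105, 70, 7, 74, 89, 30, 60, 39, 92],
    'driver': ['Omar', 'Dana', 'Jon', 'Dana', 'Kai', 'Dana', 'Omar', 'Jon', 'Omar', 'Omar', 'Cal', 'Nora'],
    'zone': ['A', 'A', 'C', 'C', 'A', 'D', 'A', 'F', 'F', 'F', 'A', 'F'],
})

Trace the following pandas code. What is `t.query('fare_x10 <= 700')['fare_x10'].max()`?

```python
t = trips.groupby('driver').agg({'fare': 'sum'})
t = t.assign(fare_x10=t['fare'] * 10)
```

group by driver, sum of fare:
        fare
driver      
Cal       39
Dana     133
Jon      137
Kai       70
Nora      92
Omar     217
add column fare_x10 = t['fare'] * 10:
        fare  fare_x10
driver                
Cal       39       390
Dana     133      1330
Jon      137      1370
Kai       70       700
Nora      92       920
Omar     217      2170
filter rows where fare_x10 <= 700:
        fare  fare_x10
driver                
Cal       39       390
Kai       70       700
So max() = 700.

700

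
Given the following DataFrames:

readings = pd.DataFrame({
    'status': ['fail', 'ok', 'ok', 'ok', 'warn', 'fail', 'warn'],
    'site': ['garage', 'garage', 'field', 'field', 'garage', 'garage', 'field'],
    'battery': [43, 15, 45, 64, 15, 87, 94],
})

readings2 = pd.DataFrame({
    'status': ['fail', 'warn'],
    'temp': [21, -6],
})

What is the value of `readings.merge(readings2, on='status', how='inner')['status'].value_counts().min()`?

2

merge on 'status' (how='inner') → 4 rows:
  status    site  battery  temp
0   fail  garage       43    21
1   warn  garage       15    -6
2   fail  garage       87    21
3   warn   field       94    -6
value_counts of status:
status
fail    2
warn    2
Name: count, dtype: int64
Reading off the min of the resulting series, we get 2.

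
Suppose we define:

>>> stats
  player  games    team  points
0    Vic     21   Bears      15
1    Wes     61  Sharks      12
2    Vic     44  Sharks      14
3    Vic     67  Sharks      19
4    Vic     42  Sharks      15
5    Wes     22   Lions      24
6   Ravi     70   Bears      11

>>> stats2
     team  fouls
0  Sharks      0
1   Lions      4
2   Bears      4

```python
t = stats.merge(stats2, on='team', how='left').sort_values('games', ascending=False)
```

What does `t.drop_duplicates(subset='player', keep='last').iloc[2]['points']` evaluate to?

15

merge on 'team' (how='left') → 7 rows:
  player  games    team  points  fouls
0    Vic     21   Bears      15      4
1    Wes     61  Sharks      12      0
2    Vic     44  Sharks      14      0
3    Vic     67  Sharks      19      0
4    Vic     42  Sharks      15      0
5    Wes     22   Lions      24      4
6   Ravi     70   Bears      11      4
sort by games descending:
  player  games    team  points  fouls
6   Ravi     70   Bears      11      4
3    Vic     67  Sharks      19      0
1    Wes     61  Sharks      12      0
2    Vic     44  Sharks      14      0
4    Vic     42  Sharks      15      0
5    Wes     22   Lions      24      4
0    Vic     21   Bears      15      4
drop duplicate player (keep=last):
  player  games   team  points  fouls
6   Ravi     70  Bears      11      4
5    Wes     22  Lions      24      4
0    Vic     21  Bears      15      4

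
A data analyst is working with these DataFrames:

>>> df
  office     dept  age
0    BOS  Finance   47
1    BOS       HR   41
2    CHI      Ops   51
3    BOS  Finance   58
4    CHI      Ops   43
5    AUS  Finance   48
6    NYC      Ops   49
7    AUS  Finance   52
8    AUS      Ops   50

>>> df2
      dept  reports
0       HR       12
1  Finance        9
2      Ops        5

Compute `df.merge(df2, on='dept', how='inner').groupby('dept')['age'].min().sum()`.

merge on 'dept' (how='inner') → 9 rows:
  office     dept  age  reports
0    BOS  Finance   47        9
1    BOS       HR   41       12
2    CHI      Ops   51        5
3    BOS  Finance   58        9
4    CHI      Ops   43        5
5    AUS  Finance   48        9
6    NYC      Ops   49        5
7    AUS  Finance   52        9
8    AUS      Ops   50        5
group by dept, min of age:
dept
Finance    47
HR         41
Ops        43
Name: age, dtype: int64

131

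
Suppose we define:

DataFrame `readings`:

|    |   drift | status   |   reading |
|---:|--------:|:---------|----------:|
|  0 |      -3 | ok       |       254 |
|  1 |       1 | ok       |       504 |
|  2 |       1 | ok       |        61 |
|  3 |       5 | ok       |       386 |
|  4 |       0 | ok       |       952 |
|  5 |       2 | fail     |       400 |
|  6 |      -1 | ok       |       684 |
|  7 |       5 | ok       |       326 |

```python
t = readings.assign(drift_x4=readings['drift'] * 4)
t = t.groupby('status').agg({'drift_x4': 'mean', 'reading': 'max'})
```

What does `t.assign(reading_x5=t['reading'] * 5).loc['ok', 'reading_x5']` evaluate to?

4760

add column drift_x4 = readings['drift'] * 4:
   drift status  reading  drift_x4
0     -3     ok      254       -12
1      1     ok      504         4
2      1     ok       61         4
3      5     ok      386        20
4      0     ok      952         0
5      2   fail      400         8
6     -1     ok      684        -4
7      5     ok      326        20
group by status: mean(drift_x4), max(reading):
        drift_x4  reading
status                   
fail    8.000000      400
ok      4.571429      952
add column reading_x5 = t['reading'] * 5:
        drift_x4  reading  reading_x5
status                               
fail    8.000000      400        2000
ok      4.571429      952        4760
Hence 4760.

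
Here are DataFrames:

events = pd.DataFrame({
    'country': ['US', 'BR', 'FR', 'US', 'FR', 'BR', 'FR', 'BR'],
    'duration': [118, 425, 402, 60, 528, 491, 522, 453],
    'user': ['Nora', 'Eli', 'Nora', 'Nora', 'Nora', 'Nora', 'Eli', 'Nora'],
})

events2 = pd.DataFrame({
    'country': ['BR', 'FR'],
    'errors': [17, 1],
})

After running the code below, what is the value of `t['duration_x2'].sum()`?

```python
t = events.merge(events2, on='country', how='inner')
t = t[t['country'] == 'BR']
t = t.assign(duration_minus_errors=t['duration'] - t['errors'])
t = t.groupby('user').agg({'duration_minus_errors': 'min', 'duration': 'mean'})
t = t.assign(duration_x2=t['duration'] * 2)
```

merge on 'country' (how='inner') → 6 rows:
  country  duration  user  errors
0      BR       425   Eli      17
1      FR       402  Nora       1
2      FR       528  Nora       1
3      BR       491  Nora      17
4      FR       522   Eli       1
5      BR       453  Nora      17
filter rows where country == 'BR':
  country  duration  user  errors
0      BR       425   Eli      17
3      BR       491  Nora      17
5      BR       453  Nora      17
add column duration_minus_errors = t['duration'] - t['errors']:
  country  duration  user  errors  duration_minus_errors
0      BR       425   Eli      17                    408
3      BR       491  Nora      17                    474
5      BR       453  Nora      17                    436
group by user: min(duration_minus_errors), mean(duration):
      duration_minus_errors  duration
user                                 
Eli                     408     425.0
Nora                    436     472.0
add column duration_x2 = t['duration'] * 2:
      duration_minus_errors  duration  duration_x2
user                                              
Eli                     408     425.0        850.0
Nora                    436     472.0        944.0
sum of column 'duration_x2' → 1794.0

1794.0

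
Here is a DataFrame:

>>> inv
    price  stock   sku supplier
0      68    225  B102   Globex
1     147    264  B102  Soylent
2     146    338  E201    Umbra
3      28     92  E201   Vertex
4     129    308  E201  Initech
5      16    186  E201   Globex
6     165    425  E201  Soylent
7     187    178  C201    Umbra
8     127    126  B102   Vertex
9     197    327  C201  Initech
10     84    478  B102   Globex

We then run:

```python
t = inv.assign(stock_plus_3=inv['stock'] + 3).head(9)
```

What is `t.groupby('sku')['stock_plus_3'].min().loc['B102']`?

129

add column stock_plus_3 = inv['stock'] + 3:
    price  stock   sku supplier  stock_plus_3
0      68    225  B102   Globex           228
1     147    264  B102  Soylent           267
2     146    338  E201    Umbra           341
3      28     92  E201   Vertex            95
4     129    308  E201  Initech           311
5      16    186  E201   Globex           189
6     165    425  E201  Soylent           428
7     187    178  C201    Umbra           181
8     127    126  B102   Vertex           129
9     197    327  C201  Initech           330
10     84    478  B102   Globex           481
take first 9 rows:
   price  stock   sku supplier  stock_plus_3
0     68    225  B102   Globex           228
1    147    264  B102  Soylent           267
2    146    338  E201    Umbra           341
3     28     92  E201   Vertex            95
4    129    308  E201  Initech           311
5     16    186  E201   Globex           189
6    165    425  E201  Soylent           428
7    187    178  C201    Umbra           181
8    127    126  B102   Vertex           129
group by sku, min of stock_plus_3:
sku
B102    129
C201    181
E201     95
Name: stock_plus_3, dtype: int64
Then the value at index 'B102': 129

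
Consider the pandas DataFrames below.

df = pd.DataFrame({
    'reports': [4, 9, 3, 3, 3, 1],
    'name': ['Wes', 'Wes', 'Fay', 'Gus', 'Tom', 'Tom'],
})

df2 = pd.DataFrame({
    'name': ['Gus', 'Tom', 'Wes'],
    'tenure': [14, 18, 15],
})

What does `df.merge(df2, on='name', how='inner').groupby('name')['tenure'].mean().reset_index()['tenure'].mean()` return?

15.6666666667

merge on 'name' (how='inner') → 5 rows:
   reports name  tenure
0        4  Wes      15
1        9  Wes      15
2        3  Gus      14
3        3  Tom      18
4        1  Tom      18
group by name, mean of tenure:
name
Gus    14.0
Tom    18.0
Wes    15.0
Name: tenure, dtype: float64
reset_index():
  name  tenure
0  Gus    14.0
1  Tom    18.0
2  Wes    15.0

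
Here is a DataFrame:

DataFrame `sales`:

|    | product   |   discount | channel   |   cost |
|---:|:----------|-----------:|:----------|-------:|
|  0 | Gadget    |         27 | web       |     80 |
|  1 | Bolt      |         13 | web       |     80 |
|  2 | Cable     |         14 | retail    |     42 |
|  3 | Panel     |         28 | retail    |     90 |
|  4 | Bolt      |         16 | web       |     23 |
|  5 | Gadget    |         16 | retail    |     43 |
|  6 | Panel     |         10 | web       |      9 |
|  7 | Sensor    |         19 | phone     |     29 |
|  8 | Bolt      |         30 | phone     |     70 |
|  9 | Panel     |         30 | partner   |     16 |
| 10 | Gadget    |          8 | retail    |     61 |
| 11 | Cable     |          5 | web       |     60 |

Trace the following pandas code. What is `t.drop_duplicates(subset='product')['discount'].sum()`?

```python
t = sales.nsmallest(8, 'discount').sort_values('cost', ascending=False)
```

55

take 8 rows with smallest discount:
   product  discount channel  cost
11   Cable         5     web    60
10  Gadget         8  retail    61
6    Panel        10     web     9
1     Bolt        13     web    80
2    Cable        14  retail    42
4     Bolt        16     web    23
5   Gadget        16  retail    43
7   Sensor        19   phone    29
sort by cost descending:
   product  discount channel  cost
1     Bolt        13     web    80
10  Gadget         8  retail    61
11   Cable         5     web    60
5   Gadget        16  retail    43
2    Cable        14  retail    42
7   Sensor        19   phone    29
4     Bolt        16     web    23
6    Panel        10     web     9
drop duplicate product (keep=first):
   product  discount channel  cost
1     Bolt        13     web    80
10  Gadget         8  retail    61
11   Cable         5     web    60
7   Sensor        19   phone    29
6    Panel        10     web     9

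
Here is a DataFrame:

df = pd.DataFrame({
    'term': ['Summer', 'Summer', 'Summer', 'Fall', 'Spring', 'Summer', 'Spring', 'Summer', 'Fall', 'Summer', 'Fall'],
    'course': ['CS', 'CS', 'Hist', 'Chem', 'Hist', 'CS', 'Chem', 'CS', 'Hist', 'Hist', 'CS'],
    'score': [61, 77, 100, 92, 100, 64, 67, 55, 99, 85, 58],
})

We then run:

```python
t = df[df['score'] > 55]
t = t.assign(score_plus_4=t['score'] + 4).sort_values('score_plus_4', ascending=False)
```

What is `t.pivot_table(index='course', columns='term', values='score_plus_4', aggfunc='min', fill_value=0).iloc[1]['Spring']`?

filter rows where score > 55:
      term course  score
0   Summer     CS     61
1   Summer     CS     77
2   Summer   Hist    100
3     Fall   Chem     92
4   Spring   Hist    100
5   Summer     CS     64
6   Spring   Chem     67
8     Fall   Hist     99
9   Summer   Hist     85
10    Fall     CS     58
add column score_plus_4 = t['score'] + 4:
      term course  score  score_plus_4
0   Summer     CS     61            65
1   Summer     CS     77            81
2   Summer   Hist    100           104
3     Fall   Chem     92            96
4   Spring   Hist    100           104
5   Summer     CS     64            68
6   Spring   Chem     67            71
8     Fall   Hist     99           103
9   Summer   Hist     85            89
10    Fall     CS     58            62
sort by score_plus_4 descending:
      term course  score  score_plus_4
2   Summer   Hist    100           104
4   Spring   Hist    100           104
8     Fall   Hist     99           103
3     Fall   Chem     92            96
9   Summer   Hist     85            89
1   Summer     CS     77            81
6   Spring   Chem     67            71
5   Summer     CS     64            68
0   Summer     CS     61            65
10    Fall     CS     58            62
pivot: rows=course, cols=term, min(score_plus_4):
term    Fall  Spring  Summer
course                      
CS        62       0      65
Chem      96      71       0
Hist     103     104      89
Finally, value at position 1, column 'Spring' = 71.

71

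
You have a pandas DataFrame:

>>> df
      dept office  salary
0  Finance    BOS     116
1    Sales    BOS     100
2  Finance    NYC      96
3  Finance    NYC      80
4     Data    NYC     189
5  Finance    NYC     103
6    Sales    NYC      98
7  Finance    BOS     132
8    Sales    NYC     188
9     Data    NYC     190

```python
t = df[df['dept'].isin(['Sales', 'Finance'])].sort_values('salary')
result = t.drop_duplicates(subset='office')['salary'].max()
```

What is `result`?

filter rows where dept in ['Sales', 'Finance']:
      dept office  salary
0  Finance    BOS     116
1    Sales    BOS     100
2  Finance    NYC      96
3  Finance    NYC      80
5  Finance    NYC     103
6    Sales    NYC      98
7  Finance    BOS     132
8    Sales    NYC     188
sort by salary:
      dept office  salary
3  Finance    NYC      80
2  Finance    NYC      96
6    Sales    NYC      98
1    Sales    BOS     100
5  Finance    NYC     103
0  Finance    BOS     116
7  Finance    BOS     132
8    Sales    NYC     188
drop duplicate office (keep=first):
      dept office  salary
3  Finance    NYC      80
1    Sales    BOS     100
max of column 'salary' → 100

100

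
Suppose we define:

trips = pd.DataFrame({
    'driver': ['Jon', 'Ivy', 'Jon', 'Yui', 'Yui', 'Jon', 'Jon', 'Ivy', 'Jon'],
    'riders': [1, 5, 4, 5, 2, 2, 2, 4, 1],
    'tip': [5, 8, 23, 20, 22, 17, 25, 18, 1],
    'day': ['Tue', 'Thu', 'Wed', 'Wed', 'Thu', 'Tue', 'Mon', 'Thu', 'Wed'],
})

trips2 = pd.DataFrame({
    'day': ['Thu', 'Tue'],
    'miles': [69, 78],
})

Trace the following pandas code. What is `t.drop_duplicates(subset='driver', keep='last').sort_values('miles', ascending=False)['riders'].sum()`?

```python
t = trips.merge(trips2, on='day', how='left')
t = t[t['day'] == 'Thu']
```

merge on 'day' (how='left') → 9 rows:
  driver  riders  tip  day  miles
0    Jon       1    5  Tue   78.0
1    Ivy       5    8  Thu   69.0
2    Jon       4   23  Wed    NaN
3    Yui       5   20  Wed    NaN
4    Yui       2   22  Thu   69.0
5    Jon       2   17  Tue   78.0
6    Jon       2   25  Mon    NaN
7    Ivy       4   18  Thu   69.0
8    Jon       1    1  Wed    NaN
filter rows where day == 'Thu':
  driver  riders  tip  day  miles
1    Ivy       5    8  Thu   69.0
4    Yui       2   22  Thu   69.0
7    Ivy       4   18  Thu   69.0
drop duplicate driver (keep=last):
  driver  riders  tip  day  miles
4    Yui       2   22  Thu   69.0
7    Ivy       4   18  Thu   69.0
sort by miles descending:
  driver  riders  tip  day  miles
4    Yui       2   22  Thu   69.0
7    Ivy       4   18  Thu   69.0
Hence 6.

6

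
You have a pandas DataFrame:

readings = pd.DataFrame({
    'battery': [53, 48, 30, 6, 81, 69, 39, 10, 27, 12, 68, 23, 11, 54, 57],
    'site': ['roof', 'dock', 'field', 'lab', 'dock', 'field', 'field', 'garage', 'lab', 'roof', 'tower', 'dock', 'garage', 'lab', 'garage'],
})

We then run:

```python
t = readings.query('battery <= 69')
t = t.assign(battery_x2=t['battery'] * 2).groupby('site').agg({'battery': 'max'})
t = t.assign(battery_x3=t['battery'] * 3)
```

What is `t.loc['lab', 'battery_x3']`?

filter rows where battery <= 69:
    battery    site
0        53    roof
1        48    dock
2        30   field
3         6     lab
5        69   field
6        39   field
7        10  garage
8        27     lab
9        12    roof
10       68   tower
11       23    dock
12       11  garage
13       54     lab
14       57  garage
add column battery_x2 = t['battery'] * 2:
    battery    site  battery_x2
0        53    roof         106
1        48    dock          96
2        30   field          60
3         6     lab          12
5        69   field         138
6        39   field          78
7        10  garage          20
8        27     lab          54
9        12    roof          24
10       68   tower         136
11       23    dock          46
12       11  garage          22
13       54     lab         108
14       57  garage         114
group by site, max of battery:
        battery
site           
dock         48
field        69
garage       57
lab          54
roof         53
tower        68
add column battery_x3 = t['battery'] * 3:
        battery  battery_x3
site                       
dock         48         144
field        69         207
garage       57         171
lab          54         162
roof         53         159
tower        68         204
So loc['lab', 'battery_x3'] = 162.

162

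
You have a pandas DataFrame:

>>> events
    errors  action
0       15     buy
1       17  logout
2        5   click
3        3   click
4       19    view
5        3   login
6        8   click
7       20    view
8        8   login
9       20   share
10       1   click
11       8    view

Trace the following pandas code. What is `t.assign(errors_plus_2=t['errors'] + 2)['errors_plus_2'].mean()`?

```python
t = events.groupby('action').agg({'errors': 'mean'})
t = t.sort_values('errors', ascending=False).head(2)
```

group by action, mean of errors:
           errors
action           
buy     15.000000
click    4.250000
login    5.500000
logout  17.000000
share   20.000000
view    15.666667
sort by errors descending:
           errors
action           
share   20.000000
logout  17.000000
view    15.666667
buy     15.000000
login    5.500000
click    4.250000
take first 2 rows:
        errors
action        
share     20.0
logout    17.0
add column errors_plus_2 = t['errors'] + 2:
        errors  errors_plus_2
action                       
share     20.0           22.0
logout    17.0           19.0
Finally, mean of column 'errors_plus_2' = 20.5.

20.5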